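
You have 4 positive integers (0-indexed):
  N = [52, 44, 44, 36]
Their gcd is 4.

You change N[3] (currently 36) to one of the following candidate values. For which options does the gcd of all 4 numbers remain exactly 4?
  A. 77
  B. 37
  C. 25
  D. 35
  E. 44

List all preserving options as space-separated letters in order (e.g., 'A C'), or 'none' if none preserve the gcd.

Answer: E

Derivation:
Old gcd = 4; gcd of others (without N[3]) = 4
New gcd for candidate v: gcd(4, v). Preserves old gcd iff gcd(4, v) = 4.
  Option A: v=77, gcd(4,77)=1 -> changes
  Option B: v=37, gcd(4,37)=1 -> changes
  Option C: v=25, gcd(4,25)=1 -> changes
  Option D: v=35, gcd(4,35)=1 -> changes
  Option E: v=44, gcd(4,44)=4 -> preserves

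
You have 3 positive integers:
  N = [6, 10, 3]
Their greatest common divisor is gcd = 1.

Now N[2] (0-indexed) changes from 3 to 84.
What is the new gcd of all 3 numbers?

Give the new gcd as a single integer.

Answer: 2

Derivation:
Numbers: [6, 10, 3], gcd = 1
Change: index 2, 3 -> 84
gcd of the OTHER numbers (without index 2): gcd([6, 10]) = 2
New gcd = gcd(g_others, new_val) = gcd(2, 84) = 2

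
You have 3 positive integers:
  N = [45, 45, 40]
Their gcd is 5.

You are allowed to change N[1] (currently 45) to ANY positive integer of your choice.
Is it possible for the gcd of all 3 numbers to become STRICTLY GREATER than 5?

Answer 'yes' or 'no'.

Answer: no

Derivation:
Current gcd = 5
gcd of all OTHER numbers (without N[1]=45): gcd([45, 40]) = 5
The new gcd after any change is gcd(5, new_value).
This can be at most 5.
Since 5 = old gcd 5, the gcd can only stay the same or decrease.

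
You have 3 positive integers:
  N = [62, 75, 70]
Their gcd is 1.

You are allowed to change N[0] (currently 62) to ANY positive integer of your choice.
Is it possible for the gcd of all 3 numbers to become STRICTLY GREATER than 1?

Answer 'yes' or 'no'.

Answer: yes

Derivation:
Current gcd = 1
gcd of all OTHER numbers (without N[0]=62): gcd([75, 70]) = 5
The new gcd after any change is gcd(5, new_value).
This can be at most 5.
Since 5 > old gcd 1, the gcd CAN increase (e.g., set N[0] = 5).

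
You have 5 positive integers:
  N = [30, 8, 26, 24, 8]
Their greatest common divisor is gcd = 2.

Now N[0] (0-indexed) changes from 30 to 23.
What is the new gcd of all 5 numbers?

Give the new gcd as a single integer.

Answer: 1

Derivation:
Numbers: [30, 8, 26, 24, 8], gcd = 2
Change: index 0, 30 -> 23
gcd of the OTHER numbers (without index 0): gcd([8, 26, 24, 8]) = 2
New gcd = gcd(g_others, new_val) = gcd(2, 23) = 1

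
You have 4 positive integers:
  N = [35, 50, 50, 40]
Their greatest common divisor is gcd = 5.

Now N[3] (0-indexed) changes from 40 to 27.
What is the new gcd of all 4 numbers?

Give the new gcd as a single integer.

Numbers: [35, 50, 50, 40], gcd = 5
Change: index 3, 40 -> 27
gcd of the OTHER numbers (without index 3): gcd([35, 50, 50]) = 5
New gcd = gcd(g_others, new_val) = gcd(5, 27) = 1

Answer: 1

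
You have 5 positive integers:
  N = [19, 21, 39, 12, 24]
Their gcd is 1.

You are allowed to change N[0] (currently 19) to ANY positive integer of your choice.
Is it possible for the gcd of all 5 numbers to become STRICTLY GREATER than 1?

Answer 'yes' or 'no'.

Answer: yes

Derivation:
Current gcd = 1
gcd of all OTHER numbers (without N[0]=19): gcd([21, 39, 12, 24]) = 3
The new gcd after any change is gcd(3, new_value).
This can be at most 3.
Since 3 > old gcd 1, the gcd CAN increase (e.g., set N[0] = 3).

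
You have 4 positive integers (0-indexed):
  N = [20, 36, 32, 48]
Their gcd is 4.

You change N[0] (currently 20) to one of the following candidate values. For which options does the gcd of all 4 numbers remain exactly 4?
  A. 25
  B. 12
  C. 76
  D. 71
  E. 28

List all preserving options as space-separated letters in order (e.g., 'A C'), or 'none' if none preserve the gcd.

Answer: B C E

Derivation:
Old gcd = 4; gcd of others (without N[0]) = 4
New gcd for candidate v: gcd(4, v). Preserves old gcd iff gcd(4, v) = 4.
  Option A: v=25, gcd(4,25)=1 -> changes
  Option B: v=12, gcd(4,12)=4 -> preserves
  Option C: v=76, gcd(4,76)=4 -> preserves
  Option D: v=71, gcd(4,71)=1 -> changes
  Option E: v=28, gcd(4,28)=4 -> preserves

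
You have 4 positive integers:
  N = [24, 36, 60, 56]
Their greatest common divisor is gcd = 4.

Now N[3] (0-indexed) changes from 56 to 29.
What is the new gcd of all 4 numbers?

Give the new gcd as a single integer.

Numbers: [24, 36, 60, 56], gcd = 4
Change: index 3, 56 -> 29
gcd of the OTHER numbers (without index 3): gcd([24, 36, 60]) = 12
New gcd = gcd(g_others, new_val) = gcd(12, 29) = 1

Answer: 1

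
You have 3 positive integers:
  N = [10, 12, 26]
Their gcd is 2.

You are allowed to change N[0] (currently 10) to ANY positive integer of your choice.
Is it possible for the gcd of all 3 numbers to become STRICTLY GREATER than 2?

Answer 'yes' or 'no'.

Answer: no

Derivation:
Current gcd = 2
gcd of all OTHER numbers (without N[0]=10): gcd([12, 26]) = 2
The new gcd after any change is gcd(2, new_value).
This can be at most 2.
Since 2 = old gcd 2, the gcd can only stay the same or decrease.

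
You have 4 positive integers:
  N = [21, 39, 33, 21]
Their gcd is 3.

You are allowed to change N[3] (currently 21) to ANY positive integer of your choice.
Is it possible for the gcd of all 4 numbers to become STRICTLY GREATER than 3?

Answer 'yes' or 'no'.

Answer: no

Derivation:
Current gcd = 3
gcd of all OTHER numbers (without N[3]=21): gcd([21, 39, 33]) = 3
The new gcd after any change is gcd(3, new_value).
This can be at most 3.
Since 3 = old gcd 3, the gcd can only stay the same or decrease.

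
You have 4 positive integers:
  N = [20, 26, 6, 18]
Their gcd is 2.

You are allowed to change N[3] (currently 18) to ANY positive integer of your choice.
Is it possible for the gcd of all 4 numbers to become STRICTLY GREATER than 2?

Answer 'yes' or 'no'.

Answer: no

Derivation:
Current gcd = 2
gcd of all OTHER numbers (without N[3]=18): gcd([20, 26, 6]) = 2
The new gcd after any change is gcd(2, new_value).
This can be at most 2.
Since 2 = old gcd 2, the gcd can only stay the same or decrease.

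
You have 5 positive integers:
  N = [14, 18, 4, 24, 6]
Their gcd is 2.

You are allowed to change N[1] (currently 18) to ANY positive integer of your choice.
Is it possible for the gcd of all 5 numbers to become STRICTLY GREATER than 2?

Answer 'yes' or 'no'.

Answer: no

Derivation:
Current gcd = 2
gcd of all OTHER numbers (without N[1]=18): gcd([14, 4, 24, 6]) = 2
The new gcd after any change is gcd(2, new_value).
This can be at most 2.
Since 2 = old gcd 2, the gcd can only stay the same or decrease.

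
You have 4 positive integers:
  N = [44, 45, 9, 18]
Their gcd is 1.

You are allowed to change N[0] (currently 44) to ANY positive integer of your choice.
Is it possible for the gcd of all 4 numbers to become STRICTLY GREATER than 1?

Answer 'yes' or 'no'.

Current gcd = 1
gcd of all OTHER numbers (without N[0]=44): gcd([45, 9, 18]) = 9
The new gcd after any change is gcd(9, new_value).
This can be at most 9.
Since 9 > old gcd 1, the gcd CAN increase (e.g., set N[0] = 9).

Answer: yes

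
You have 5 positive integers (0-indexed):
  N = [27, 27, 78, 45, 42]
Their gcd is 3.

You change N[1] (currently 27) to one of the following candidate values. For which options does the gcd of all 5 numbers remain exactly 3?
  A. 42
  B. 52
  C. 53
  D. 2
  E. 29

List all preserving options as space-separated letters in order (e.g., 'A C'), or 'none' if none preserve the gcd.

Old gcd = 3; gcd of others (without N[1]) = 3
New gcd for candidate v: gcd(3, v). Preserves old gcd iff gcd(3, v) = 3.
  Option A: v=42, gcd(3,42)=3 -> preserves
  Option B: v=52, gcd(3,52)=1 -> changes
  Option C: v=53, gcd(3,53)=1 -> changes
  Option D: v=2, gcd(3,2)=1 -> changes
  Option E: v=29, gcd(3,29)=1 -> changes

Answer: A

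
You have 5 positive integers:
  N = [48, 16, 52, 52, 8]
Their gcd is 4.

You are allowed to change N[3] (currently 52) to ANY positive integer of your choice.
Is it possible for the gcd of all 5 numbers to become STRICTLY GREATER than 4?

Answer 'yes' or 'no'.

Answer: no

Derivation:
Current gcd = 4
gcd of all OTHER numbers (without N[3]=52): gcd([48, 16, 52, 8]) = 4
The new gcd after any change is gcd(4, new_value).
This can be at most 4.
Since 4 = old gcd 4, the gcd can only stay the same or decrease.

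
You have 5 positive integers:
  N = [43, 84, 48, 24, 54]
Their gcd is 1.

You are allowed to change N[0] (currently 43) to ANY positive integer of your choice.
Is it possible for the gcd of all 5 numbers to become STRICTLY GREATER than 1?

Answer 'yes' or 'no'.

Current gcd = 1
gcd of all OTHER numbers (without N[0]=43): gcd([84, 48, 24, 54]) = 6
The new gcd after any change is gcd(6, new_value).
This can be at most 6.
Since 6 > old gcd 1, the gcd CAN increase (e.g., set N[0] = 6).

Answer: yes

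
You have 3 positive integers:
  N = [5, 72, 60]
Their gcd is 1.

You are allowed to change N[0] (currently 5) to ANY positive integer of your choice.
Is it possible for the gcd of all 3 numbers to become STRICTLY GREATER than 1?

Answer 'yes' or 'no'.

Answer: yes

Derivation:
Current gcd = 1
gcd of all OTHER numbers (without N[0]=5): gcd([72, 60]) = 12
The new gcd after any change is gcd(12, new_value).
This can be at most 12.
Since 12 > old gcd 1, the gcd CAN increase (e.g., set N[0] = 12).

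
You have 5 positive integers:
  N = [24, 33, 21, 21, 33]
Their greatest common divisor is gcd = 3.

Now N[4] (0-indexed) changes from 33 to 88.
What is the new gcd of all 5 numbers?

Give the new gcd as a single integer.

Numbers: [24, 33, 21, 21, 33], gcd = 3
Change: index 4, 33 -> 88
gcd of the OTHER numbers (without index 4): gcd([24, 33, 21, 21]) = 3
New gcd = gcd(g_others, new_val) = gcd(3, 88) = 1

Answer: 1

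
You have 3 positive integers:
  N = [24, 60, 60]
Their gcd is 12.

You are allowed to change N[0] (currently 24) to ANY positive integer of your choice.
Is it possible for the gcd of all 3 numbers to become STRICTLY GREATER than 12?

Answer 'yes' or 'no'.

Answer: yes

Derivation:
Current gcd = 12
gcd of all OTHER numbers (without N[0]=24): gcd([60, 60]) = 60
The new gcd after any change is gcd(60, new_value).
This can be at most 60.
Since 60 > old gcd 12, the gcd CAN increase (e.g., set N[0] = 60).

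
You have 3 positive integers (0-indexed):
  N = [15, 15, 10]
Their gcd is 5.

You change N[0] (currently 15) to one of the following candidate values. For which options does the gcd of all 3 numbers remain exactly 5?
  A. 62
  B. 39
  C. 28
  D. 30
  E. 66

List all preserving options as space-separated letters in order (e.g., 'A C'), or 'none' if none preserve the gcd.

Answer: D

Derivation:
Old gcd = 5; gcd of others (without N[0]) = 5
New gcd for candidate v: gcd(5, v). Preserves old gcd iff gcd(5, v) = 5.
  Option A: v=62, gcd(5,62)=1 -> changes
  Option B: v=39, gcd(5,39)=1 -> changes
  Option C: v=28, gcd(5,28)=1 -> changes
  Option D: v=30, gcd(5,30)=5 -> preserves
  Option E: v=66, gcd(5,66)=1 -> changes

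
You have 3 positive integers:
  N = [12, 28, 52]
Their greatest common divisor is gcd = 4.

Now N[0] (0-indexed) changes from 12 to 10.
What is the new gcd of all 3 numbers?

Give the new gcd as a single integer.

Answer: 2

Derivation:
Numbers: [12, 28, 52], gcd = 4
Change: index 0, 12 -> 10
gcd of the OTHER numbers (without index 0): gcd([28, 52]) = 4
New gcd = gcd(g_others, new_val) = gcd(4, 10) = 2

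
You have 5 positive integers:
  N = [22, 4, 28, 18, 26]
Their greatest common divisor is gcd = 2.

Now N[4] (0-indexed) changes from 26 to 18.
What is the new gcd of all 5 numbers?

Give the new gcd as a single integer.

Answer: 2

Derivation:
Numbers: [22, 4, 28, 18, 26], gcd = 2
Change: index 4, 26 -> 18
gcd of the OTHER numbers (without index 4): gcd([22, 4, 28, 18]) = 2
New gcd = gcd(g_others, new_val) = gcd(2, 18) = 2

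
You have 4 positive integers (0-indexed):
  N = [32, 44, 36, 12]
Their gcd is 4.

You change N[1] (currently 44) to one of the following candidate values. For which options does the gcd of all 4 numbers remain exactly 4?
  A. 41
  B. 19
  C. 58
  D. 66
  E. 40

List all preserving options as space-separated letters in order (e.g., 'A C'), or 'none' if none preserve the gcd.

Old gcd = 4; gcd of others (without N[1]) = 4
New gcd for candidate v: gcd(4, v). Preserves old gcd iff gcd(4, v) = 4.
  Option A: v=41, gcd(4,41)=1 -> changes
  Option B: v=19, gcd(4,19)=1 -> changes
  Option C: v=58, gcd(4,58)=2 -> changes
  Option D: v=66, gcd(4,66)=2 -> changes
  Option E: v=40, gcd(4,40)=4 -> preserves

Answer: E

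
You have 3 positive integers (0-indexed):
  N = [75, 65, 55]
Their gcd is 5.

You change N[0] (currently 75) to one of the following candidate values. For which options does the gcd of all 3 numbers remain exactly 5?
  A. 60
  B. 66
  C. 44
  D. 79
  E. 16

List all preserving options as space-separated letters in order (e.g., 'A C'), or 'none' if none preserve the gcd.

Old gcd = 5; gcd of others (without N[0]) = 5
New gcd for candidate v: gcd(5, v). Preserves old gcd iff gcd(5, v) = 5.
  Option A: v=60, gcd(5,60)=5 -> preserves
  Option B: v=66, gcd(5,66)=1 -> changes
  Option C: v=44, gcd(5,44)=1 -> changes
  Option D: v=79, gcd(5,79)=1 -> changes
  Option E: v=16, gcd(5,16)=1 -> changes

Answer: A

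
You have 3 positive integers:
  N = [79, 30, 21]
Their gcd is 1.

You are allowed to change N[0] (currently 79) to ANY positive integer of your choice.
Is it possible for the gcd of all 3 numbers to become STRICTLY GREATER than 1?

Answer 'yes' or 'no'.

Answer: yes

Derivation:
Current gcd = 1
gcd of all OTHER numbers (without N[0]=79): gcd([30, 21]) = 3
The new gcd after any change is gcd(3, new_value).
This can be at most 3.
Since 3 > old gcd 1, the gcd CAN increase (e.g., set N[0] = 3).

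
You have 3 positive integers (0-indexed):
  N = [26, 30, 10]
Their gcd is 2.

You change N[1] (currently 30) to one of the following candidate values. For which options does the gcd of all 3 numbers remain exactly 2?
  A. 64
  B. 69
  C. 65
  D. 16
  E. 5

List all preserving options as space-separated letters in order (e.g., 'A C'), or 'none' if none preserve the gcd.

Answer: A D

Derivation:
Old gcd = 2; gcd of others (without N[1]) = 2
New gcd for candidate v: gcd(2, v). Preserves old gcd iff gcd(2, v) = 2.
  Option A: v=64, gcd(2,64)=2 -> preserves
  Option B: v=69, gcd(2,69)=1 -> changes
  Option C: v=65, gcd(2,65)=1 -> changes
  Option D: v=16, gcd(2,16)=2 -> preserves
  Option E: v=5, gcd(2,5)=1 -> changes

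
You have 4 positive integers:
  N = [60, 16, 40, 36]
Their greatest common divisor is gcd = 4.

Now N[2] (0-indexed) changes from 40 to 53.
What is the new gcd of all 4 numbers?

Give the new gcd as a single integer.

Answer: 1

Derivation:
Numbers: [60, 16, 40, 36], gcd = 4
Change: index 2, 40 -> 53
gcd of the OTHER numbers (without index 2): gcd([60, 16, 36]) = 4
New gcd = gcd(g_others, new_val) = gcd(4, 53) = 1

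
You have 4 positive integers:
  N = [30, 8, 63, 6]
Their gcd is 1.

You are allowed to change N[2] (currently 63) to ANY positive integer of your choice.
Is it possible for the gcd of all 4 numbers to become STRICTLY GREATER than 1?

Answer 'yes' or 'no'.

Answer: yes

Derivation:
Current gcd = 1
gcd of all OTHER numbers (without N[2]=63): gcd([30, 8, 6]) = 2
The new gcd after any change is gcd(2, new_value).
This can be at most 2.
Since 2 > old gcd 1, the gcd CAN increase (e.g., set N[2] = 2).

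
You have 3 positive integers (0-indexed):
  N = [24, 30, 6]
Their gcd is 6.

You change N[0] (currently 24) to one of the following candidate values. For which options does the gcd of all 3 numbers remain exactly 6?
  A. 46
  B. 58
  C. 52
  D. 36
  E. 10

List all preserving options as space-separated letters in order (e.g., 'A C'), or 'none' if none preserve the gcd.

Answer: D

Derivation:
Old gcd = 6; gcd of others (without N[0]) = 6
New gcd for candidate v: gcd(6, v). Preserves old gcd iff gcd(6, v) = 6.
  Option A: v=46, gcd(6,46)=2 -> changes
  Option B: v=58, gcd(6,58)=2 -> changes
  Option C: v=52, gcd(6,52)=2 -> changes
  Option D: v=36, gcd(6,36)=6 -> preserves
  Option E: v=10, gcd(6,10)=2 -> changes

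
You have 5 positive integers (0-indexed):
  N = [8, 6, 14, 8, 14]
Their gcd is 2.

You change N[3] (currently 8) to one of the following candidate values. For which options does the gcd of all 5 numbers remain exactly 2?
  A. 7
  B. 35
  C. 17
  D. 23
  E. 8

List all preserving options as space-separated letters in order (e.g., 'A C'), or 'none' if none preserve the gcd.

Answer: E

Derivation:
Old gcd = 2; gcd of others (without N[3]) = 2
New gcd for candidate v: gcd(2, v). Preserves old gcd iff gcd(2, v) = 2.
  Option A: v=7, gcd(2,7)=1 -> changes
  Option B: v=35, gcd(2,35)=1 -> changes
  Option C: v=17, gcd(2,17)=1 -> changes
  Option D: v=23, gcd(2,23)=1 -> changes
  Option E: v=8, gcd(2,8)=2 -> preserves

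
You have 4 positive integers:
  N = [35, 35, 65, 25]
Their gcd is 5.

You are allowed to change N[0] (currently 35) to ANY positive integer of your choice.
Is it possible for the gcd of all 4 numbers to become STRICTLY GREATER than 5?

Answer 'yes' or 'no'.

Current gcd = 5
gcd of all OTHER numbers (without N[0]=35): gcd([35, 65, 25]) = 5
The new gcd after any change is gcd(5, new_value).
This can be at most 5.
Since 5 = old gcd 5, the gcd can only stay the same or decrease.

Answer: no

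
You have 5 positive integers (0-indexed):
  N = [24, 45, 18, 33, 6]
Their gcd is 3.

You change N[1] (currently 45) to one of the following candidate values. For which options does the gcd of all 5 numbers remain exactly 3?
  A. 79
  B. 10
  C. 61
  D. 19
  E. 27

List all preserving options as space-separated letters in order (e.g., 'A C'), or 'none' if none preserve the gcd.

Old gcd = 3; gcd of others (without N[1]) = 3
New gcd for candidate v: gcd(3, v). Preserves old gcd iff gcd(3, v) = 3.
  Option A: v=79, gcd(3,79)=1 -> changes
  Option B: v=10, gcd(3,10)=1 -> changes
  Option C: v=61, gcd(3,61)=1 -> changes
  Option D: v=19, gcd(3,19)=1 -> changes
  Option E: v=27, gcd(3,27)=3 -> preserves

Answer: E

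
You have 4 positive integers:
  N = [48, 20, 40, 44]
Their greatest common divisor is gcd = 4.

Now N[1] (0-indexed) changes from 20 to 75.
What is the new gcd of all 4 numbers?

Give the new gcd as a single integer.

Numbers: [48, 20, 40, 44], gcd = 4
Change: index 1, 20 -> 75
gcd of the OTHER numbers (without index 1): gcd([48, 40, 44]) = 4
New gcd = gcd(g_others, new_val) = gcd(4, 75) = 1

Answer: 1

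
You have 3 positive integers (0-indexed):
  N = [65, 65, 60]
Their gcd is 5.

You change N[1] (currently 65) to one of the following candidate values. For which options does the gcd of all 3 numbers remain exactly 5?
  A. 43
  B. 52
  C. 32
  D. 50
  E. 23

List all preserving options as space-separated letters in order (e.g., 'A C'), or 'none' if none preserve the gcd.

Old gcd = 5; gcd of others (without N[1]) = 5
New gcd for candidate v: gcd(5, v). Preserves old gcd iff gcd(5, v) = 5.
  Option A: v=43, gcd(5,43)=1 -> changes
  Option B: v=52, gcd(5,52)=1 -> changes
  Option C: v=32, gcd(5,32)=1 -> changes
  Option D: v=50, gcd(5,50)=5 -> preserves
  Option E: v=23, gcd(5,23)=1 -> changes

Answer: D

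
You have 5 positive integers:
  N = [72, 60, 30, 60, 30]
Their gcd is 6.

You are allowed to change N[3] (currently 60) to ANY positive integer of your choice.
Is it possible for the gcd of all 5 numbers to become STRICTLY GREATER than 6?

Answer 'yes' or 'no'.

Current gcd = 6
gcd of all OTHER numbers (without N[3]=60): gcd([72, 60, 30, 30]) = 6
The new gcd after any change is gcd(6, new_value).
This can be at most 6.
Since 6 = old gcd 6, the gcd can only stay the same or decrease.

Answer: no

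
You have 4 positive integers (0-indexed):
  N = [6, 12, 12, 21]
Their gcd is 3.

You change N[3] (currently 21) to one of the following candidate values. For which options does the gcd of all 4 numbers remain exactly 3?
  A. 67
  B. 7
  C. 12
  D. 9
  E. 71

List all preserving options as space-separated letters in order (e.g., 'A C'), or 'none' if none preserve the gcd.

Answer: D

Derivation:
Old gcd = 3; gcd of others (without N[3]) = 6
New gcd for candidate v: gcd(6, v). Preserves old gcd iff gcd(6, v) = 3.
  Option A: v=67, gcd(6,67)=1 -> changes
  Option B: v=7, gcd(6,7)=1 -> changes
  Option C: v=12, gcd(6,12)=6 -> changes
  Option D: v=9, gcd(6,9)=3 -> preserves
  Option E: v=71, gcd(6,71)=1 -> changes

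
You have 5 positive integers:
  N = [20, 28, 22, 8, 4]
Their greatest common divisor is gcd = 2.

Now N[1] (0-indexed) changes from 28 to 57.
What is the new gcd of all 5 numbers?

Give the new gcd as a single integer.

Answer: 1

Derivation:
Numbers: [20, 28, 22, 8, 4], gcd = 2
Change: index 1, 28 -> 57
gcd of the OTHER numbers (without index 1): gcd([20, 22, 8, 4]) = 2
New gcd = gcd(g_others, new_val) = gcd(2, 57) = 1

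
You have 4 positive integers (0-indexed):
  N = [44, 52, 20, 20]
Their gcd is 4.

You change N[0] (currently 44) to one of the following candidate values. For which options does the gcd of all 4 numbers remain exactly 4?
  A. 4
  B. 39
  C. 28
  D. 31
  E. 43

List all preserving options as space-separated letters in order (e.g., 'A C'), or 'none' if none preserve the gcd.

Old gcd = 4; gcd of others (without N[0]) = 4
New gcd for candidate v: gcd(4, v). Preserves old gcd iff gcd(4, v) = 4.
  Option A: v=4, gcd(4,4)=4 -> preserves
  Option B: v=39, gcd(4,39)=1 -> changes
  Option C: v=28, gcd(4,28)=4 -> preserves
  Option D: v=31, gcd(4,31)=1 -> changes
  Option E: v=43, gcd(4,43)=1 -> changes

Answer: A C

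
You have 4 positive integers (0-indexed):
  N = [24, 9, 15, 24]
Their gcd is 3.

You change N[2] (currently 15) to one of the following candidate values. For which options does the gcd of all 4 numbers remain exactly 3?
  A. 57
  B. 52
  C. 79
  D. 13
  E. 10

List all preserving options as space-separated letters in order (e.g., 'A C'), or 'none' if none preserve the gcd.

Old gcd = 3; gcd of others (without N[2]) = 3
New gcd for candidate v: gcd(3, v). Preserves old gcd iff gcd(3, v) = 3.
  Option A: v=57, gcd(3,57)=3 -> preserves
  Option B: v=52, gcd(3,52)=1 -> changes
  Option C: v=79, gcd(3,79)=1 -> changes
  Option D: v=13, gcd(3,13)=1 -> changes
  Option E: v=10, gcd(3,10)=1 -> changes

Answer: A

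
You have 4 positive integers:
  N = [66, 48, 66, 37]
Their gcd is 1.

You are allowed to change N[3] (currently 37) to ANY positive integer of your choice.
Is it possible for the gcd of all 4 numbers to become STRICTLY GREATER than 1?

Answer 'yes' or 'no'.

Current gcd = 1
gcd of all OTHER numbers (without N[3]=37): gcd([66, 48, 66]) = 6
The new gcd after any change is gcd(6, new_value).
This can be at most 6.
Since 6 > old gcd 1, the gcd CAN increase (e.g., set N[3] = 6).

Answer: yes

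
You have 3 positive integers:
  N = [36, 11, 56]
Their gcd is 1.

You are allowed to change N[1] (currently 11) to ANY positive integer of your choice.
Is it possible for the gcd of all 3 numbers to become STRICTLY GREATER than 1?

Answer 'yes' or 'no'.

Answer: yes

Derivation:
Current gcd = 1
gcd of all OTHER numbers (without N[1]=11): gcd([36, 56]) = 4
The new gcd after any change is gcd(4, new_value).
This can be at most 4.
Since 4 > old gcd 1, the gcd CAN increase (e.g., set N[1] = 4).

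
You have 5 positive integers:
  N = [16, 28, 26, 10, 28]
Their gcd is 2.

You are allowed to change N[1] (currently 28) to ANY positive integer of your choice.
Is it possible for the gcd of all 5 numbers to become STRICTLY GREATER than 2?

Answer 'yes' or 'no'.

Answer: no

Derivation:
Current gcd = 2
gcd of all OTHER numbers (without N[1]=28): gcd([16, 26, 10, 28]) = 2
The new gcd after any change is gcd(2, new_value).
This can be at most 2.
Since 2 = old gcd 2, the gcd can only stay the same or decrease.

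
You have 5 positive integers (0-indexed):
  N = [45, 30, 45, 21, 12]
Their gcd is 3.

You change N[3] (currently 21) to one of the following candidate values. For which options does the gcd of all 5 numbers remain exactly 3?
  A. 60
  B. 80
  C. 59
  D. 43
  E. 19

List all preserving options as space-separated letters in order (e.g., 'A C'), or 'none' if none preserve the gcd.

Old gcd = 3; gcd of others (without N[3]) = 3
New gcd for candidate v: gcd(3, v). Preserves old gcd iff gcd(3, v) = 3.
  Option A: v=60, gcd(3,60)=3 -> preserves
  Option B: v=80, gcd(3,80)=1 -> changes
  Option C: v=59, gcd(3,59)=1 -> changes
  Option D: v=43, gcd(3,43)=1 -> changes
  Option E: v=19, gcd(3,19)=1 -> changes

Answer: A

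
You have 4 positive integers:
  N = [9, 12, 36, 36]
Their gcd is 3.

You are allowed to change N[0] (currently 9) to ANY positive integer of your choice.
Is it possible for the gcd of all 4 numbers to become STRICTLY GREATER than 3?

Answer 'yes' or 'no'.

Current gcd = 3
gcd of all OTHER numbers (without N[0]=9): gcd([12, 36, 36]) = 12
The new gcd after any change is gcd(12, new_value).
This can be at most 12.
Since 12 > old gcd 3, the gcd CAN increase (e.g., set N[0] = 12).

Answer: yes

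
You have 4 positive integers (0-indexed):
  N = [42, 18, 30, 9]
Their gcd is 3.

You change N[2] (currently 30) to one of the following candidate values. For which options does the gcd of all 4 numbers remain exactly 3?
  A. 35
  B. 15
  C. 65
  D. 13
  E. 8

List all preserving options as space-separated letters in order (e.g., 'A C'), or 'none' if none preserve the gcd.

Old gcd = 3; gcd of others (without N[2]) = 3
New gcd for candidate v: gcd(3, v). Preserves old gcd iff gcd(3, v) = 3.
  Option A: v=35, gcd(3,35)=1 -> changes
  Option B: v=15, gcd(3,15)=3 -> preserves
  Option C: v=65, gcd(3,65)=1 -> changes
  Option D: v=13, gcd(3,13)=1 -> changes
  Option E: v=8, gcd(3,8)=1 -> changes

Answer: B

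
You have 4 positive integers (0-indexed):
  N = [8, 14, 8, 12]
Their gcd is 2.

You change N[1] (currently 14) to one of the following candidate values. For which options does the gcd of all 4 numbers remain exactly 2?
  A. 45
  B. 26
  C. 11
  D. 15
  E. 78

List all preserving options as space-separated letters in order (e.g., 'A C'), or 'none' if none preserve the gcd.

Old gcd = 2; gcd of others (without N[1]) = 4
New gcd for candidate v: gcd(4, v). Preserves old gcd iff gcd(4, v) = 2.
  Option A: v=45, gcd(4,45)=1 -> changes
  Option B: v=26, gcd(4,26)=2 -> preserves
  Option C: v=11, gcd(4,11)=1 -> changes
  Option D: v=15, gcd(4,15)=1 -> changes
  Option E: v=78, gcd(4,78)=2 -> preserves

Answer: B E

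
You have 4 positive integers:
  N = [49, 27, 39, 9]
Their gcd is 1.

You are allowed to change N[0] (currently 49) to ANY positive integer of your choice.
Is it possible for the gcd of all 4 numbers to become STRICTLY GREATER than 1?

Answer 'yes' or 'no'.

Current gcd = 1
gcd of all OTHER numbers (without N[0]=49): gcd([27, 39, 9]) = 3
The new gcd after any change is gcd(3, new_value).
This can be at most 3.
Since 3 > old gcd 1, the gcd CAN increase (e.g., set N[0] = 3).

Answer: yes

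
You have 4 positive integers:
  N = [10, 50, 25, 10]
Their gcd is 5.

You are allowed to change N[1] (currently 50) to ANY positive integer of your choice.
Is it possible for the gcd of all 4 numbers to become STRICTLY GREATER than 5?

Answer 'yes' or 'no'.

Current gcd = 5
gcd of all OTHER numbers (without N[1]=50): gcd([10, 25, 10]) = 5
The new gcd after any change is gcd(5, new_value).
This can be at most 5.
Since 5 = old gcd 5, the gcd can only stay the same or decrease.

Answer: no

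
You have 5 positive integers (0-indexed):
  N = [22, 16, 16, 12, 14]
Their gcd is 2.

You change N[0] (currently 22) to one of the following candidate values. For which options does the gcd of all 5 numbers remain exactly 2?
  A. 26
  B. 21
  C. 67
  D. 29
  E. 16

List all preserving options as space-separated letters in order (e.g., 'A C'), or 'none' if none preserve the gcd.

Answer: A E

Derivation:
Old gcd = 2; gcd of others (without N[0]) = 2
New gcd for candidate v: gcd(2, v). Preserves old gcd iff gcd(2, v) = 2.
  Option A: v=26, gcd(2,26)=2 -> preserves
  Option B: v=21, gcd(2,21)=1 -> changes
  Option C: v=67, gcd(2,67)=1 -> changes
  Option D: v=29, gcd(2,29)=1 -> changes
  Option E: v=16, gcd(2,16)=2 -> preserves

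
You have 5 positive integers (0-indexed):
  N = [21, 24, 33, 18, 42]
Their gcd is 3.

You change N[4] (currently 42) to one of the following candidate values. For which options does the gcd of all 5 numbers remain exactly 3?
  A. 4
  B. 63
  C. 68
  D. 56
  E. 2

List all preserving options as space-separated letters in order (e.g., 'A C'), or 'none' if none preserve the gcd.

Old gcd = 3; gcd of others (without N[4]) = 3
New gcd for candidate v: gcd(3, v). Preserves old gcd iff gcd(3, v) = 3.
  Option A: v=4, gcd(3,4)=1 -> changes
  Option B: v=63, gcd(3,63)=3 -> preserves
  Option C: v=68, gcd(3,68)=1 -> changes
  Option D: v=56, gcd(3,56)=1 -> changes
  Option E: v=2, gcd(3,2)=1 -> changes

Answer: B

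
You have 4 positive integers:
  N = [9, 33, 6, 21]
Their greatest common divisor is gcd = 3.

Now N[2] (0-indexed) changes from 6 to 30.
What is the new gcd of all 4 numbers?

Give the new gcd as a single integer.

Answer: 3

Derivation:
Numbers: [9, 33, 6, 21], gcd = 3
Change: index 2, 6 -> 30
gcd of the OTHER numbers (without index 2): gcd([9, 33, 21]) = 3
New gcd = gcd(g_others, new_val) = gcd(3, 30) = 3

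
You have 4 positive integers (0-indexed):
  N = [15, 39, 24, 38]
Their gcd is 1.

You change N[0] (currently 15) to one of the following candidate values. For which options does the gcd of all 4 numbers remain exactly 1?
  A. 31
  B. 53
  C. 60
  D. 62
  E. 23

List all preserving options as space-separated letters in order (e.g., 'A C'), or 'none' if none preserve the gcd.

Answer: A B C D E

Derivation:
Old gcd = 1; gcd of others (without N[0]) = 1
New gcd for candidate v: gcd(1, v). Preserves old gcd iff gcd(1, v) = 1.
  Option A: v=31, gcd(1,31)=1 -> preserves
  Option B: v=53, gcd(1,53)=1 -> preserves
  Option C: v=60, gcd(1,60)=1 -> preserves
  Option D: v=62, gcd(1,62)=1 -> preserves
  Option E: v=23, gcd(1,23)=1 -> preserves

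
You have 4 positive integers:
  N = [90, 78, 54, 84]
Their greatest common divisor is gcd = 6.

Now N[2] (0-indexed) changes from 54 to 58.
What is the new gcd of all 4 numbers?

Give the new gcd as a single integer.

Answer: 2

Derivation:
Numbers: [90, 78, 54, 84], gcd = 6
Change: index 2, 54 -> 58
gcd of the OTHER numbers (without index 2): gcd([90, 78, 84]) = 6
New gcd = gcd(g_others, new_val) = gcd(6, 58) = 2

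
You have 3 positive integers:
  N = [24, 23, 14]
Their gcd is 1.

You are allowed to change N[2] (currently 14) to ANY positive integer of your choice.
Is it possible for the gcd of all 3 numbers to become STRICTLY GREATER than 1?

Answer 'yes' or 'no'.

Answer: no

Derivation:
Current gcd = 1
gcd of all OTHER numbers (without N[2]=14): gcd([24, 23]) = 1
The new gcd after any change is gcd(1, new_value).
This can be at most 1.
Since 1 = old gcd 1, the gcd can only stay the same or decrease.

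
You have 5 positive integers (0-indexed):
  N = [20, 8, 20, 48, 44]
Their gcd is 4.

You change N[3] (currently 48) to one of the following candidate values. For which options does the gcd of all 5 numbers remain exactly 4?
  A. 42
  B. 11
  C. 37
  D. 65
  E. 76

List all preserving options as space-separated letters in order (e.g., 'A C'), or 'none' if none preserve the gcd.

Old gcd = 4; gcd of others (without N[3]) = 4
New gcd for candidate v: gcd(4, v). Preserves old gcd iff gcd(4, v) = 4.
  Option A: v=42, gcd(4,42)=2 -> changes
  Option B: v=11, gcd(4,11)=1 -> changes
  Option C: v=37, gcd(4,37)=1 -> changes
  Option D: v=65, gcd(4,65)=1 -> changes
  Option E: v=76, gcd(4,76)=4 -> preserves

Answer: E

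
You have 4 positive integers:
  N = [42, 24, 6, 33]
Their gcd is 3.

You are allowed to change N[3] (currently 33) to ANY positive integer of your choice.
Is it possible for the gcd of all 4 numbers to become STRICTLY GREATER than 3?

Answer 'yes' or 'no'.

Current gcd = 3
gcd of all OTHER numbers (without N[3]=33): gcd([42, 24, 6]) = 6
The new gcd after any change is gcd(6, new_value).
This can be at most 6.
Since 6 > old gcd 3, the gcd CAN increase (e.g., set N[3] = 6).

Answer: yes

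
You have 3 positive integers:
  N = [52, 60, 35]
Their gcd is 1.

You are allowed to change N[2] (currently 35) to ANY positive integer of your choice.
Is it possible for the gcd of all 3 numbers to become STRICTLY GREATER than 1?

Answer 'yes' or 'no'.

Current gcd = 1
gcd of all OTHER numbers (without N[2]=35): gcd([52, 60]) = 4
The new gcd after any change is gcd(4, new_value).
This can be at most 4.
Since 4 > old gcd 1, the gcd CAN increase (e.g., set N[2] = 4).

Answer: yes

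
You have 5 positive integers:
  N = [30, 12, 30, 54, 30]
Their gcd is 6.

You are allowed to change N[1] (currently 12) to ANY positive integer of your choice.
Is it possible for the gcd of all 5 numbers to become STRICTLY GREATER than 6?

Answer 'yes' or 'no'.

Answer: no

Derivation:
Current gcd = 6
gcd of all OTHER numbers (without N[1]=12): gcd([30, 30, 54, 30]) = 6
The new gcd after any change is gcd(6, new_value).
This can be at most 6.
Since 6 = old gcd 6, the gcd can only stay the same or decrease.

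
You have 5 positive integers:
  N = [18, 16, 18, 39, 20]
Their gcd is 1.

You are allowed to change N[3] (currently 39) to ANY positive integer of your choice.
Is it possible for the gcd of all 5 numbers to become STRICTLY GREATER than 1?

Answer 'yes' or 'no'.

Answer: yes

Derivation:
Current gcd = 1
gcd of all OTHER numbers (without N[3]=39): gcd([18, 16, 18, 20]) = 2
The new gcd after any change is gcd(2, new_value).
This can be at most 2.
Since 2 > old gcd 1, the gcd CAN increase (e.g., set N[3] = 2).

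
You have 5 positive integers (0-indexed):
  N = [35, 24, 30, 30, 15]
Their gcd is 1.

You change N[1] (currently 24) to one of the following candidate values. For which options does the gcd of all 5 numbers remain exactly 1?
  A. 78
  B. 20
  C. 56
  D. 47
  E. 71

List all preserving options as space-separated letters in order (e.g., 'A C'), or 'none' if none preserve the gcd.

Old gcd = 1; gcd of others (without N[1]) = 5
New gcd for candidate v: gcd(5, v). Preserves old gcd iff gcd(5, v) = 1.
  Option A: v=78, gcd(5,78)=1 -> preserves
  Option B: v=20, gcd(5,20)=5 -> changes
  Option C: v=56, gcd(5,56)=1 -> preserves
  Option D: v=47, gcd(5,47)=1 -> preserves
  Option E: v=71, gcd(5,71)=1 -> preserves

Answer: A C D E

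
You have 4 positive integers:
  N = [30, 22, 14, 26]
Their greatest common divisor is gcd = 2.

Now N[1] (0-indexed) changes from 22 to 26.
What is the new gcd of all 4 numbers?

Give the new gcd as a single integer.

Answer: 2

Derivation:
Numbers: [30, 22, 14, 26], gcd = 2
Change: index 1, 22 -> 26
gcd of the OTHER numbers (without index 1): gcd([30, 14, 26]) = 2
New gcd = gcd(g_others, new_val) = gcd(2, 26) = 2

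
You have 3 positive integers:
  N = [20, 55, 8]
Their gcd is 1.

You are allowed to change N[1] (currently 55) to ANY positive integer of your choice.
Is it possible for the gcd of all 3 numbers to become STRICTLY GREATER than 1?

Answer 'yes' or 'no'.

Current gcd = 1
gcd of all OTHER numbers (without N[1]=55): gcd([20, 8]) = 4
The new gcd after any change is gcd(4, new_value).
This can be at most 4.
Since 4 > old gcd 1, the gcd CAN increase (e.g., set N[1] = 4).

Answer: yes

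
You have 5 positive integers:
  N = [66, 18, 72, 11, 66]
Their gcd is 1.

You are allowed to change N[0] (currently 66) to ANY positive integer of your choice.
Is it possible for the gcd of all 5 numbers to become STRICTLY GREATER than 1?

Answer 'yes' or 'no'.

Current gcd = 1
gcd of all OTHER numbers (without N[0]=66): gcd([18, 72, 11, 66]) = 1
The new gcd after any change is gcd(1, new_value).
This can be at most 1.
Since 1 = old gcd 1, the gcd can only stay the same or decrease.

Answer: no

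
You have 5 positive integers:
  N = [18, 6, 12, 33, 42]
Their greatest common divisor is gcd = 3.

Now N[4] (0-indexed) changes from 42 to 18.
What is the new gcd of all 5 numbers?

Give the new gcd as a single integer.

Answer: 3

Derivation:
Numbers: [18, 6, 12, 33, 42], gcd = 3
Change: index 4, 42 -> 18
gcd of the OTHER numbers (without index 4): gcd([18, 6, 12, 33]) = 3
New gcd = gcd(g_others, new_val) = gcd(3, 18) = 3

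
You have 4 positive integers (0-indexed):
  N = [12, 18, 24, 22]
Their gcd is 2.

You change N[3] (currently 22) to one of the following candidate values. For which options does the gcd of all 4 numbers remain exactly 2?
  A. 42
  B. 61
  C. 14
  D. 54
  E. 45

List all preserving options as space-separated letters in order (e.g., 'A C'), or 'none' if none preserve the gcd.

Old gcd = 2; gcd of others (without N[3]) = 6
New gcd for candidate v: gcd(6, v). Preserves old gcd iff gcd(6, v) = 2.
  Option A: v=42, gcd(6,42)=6 -> changes
  Option B: v=61, gcd(6,61)=1 -> changes
  Option C: v=14, gcd(6,14)=2 -> preserves
  Option D: v=54, gcd(6,54)=6 -> changes
  Option E: v=45, gcd(6,45)=3 -> changes

Answer: C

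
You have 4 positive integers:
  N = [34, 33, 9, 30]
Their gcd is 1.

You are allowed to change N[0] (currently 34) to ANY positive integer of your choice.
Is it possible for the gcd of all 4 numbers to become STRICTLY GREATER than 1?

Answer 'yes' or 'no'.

Current gcd = 1
gcd of all OTHER numbers (without N[0]=34): gcd([33, 9, 30]) = 3
The new gcd after any change is gcd(3, new_value).
This can be at most 3.
Since 3 > old gcd 1, the gcd CAN increase (e.g., set N[0] = 3).

Answer: yes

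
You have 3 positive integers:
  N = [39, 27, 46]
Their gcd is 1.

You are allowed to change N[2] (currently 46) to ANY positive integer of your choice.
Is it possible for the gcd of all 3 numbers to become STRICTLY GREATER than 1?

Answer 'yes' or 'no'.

Answer: yes

Derivation:
Current gcd = 1
gcd of all OTHER numbers (without N[2]=46): gcd([39, 27]) = 3
The new gcd after any change is gcd(3, new_value).
This can be at most 3.
Since 3 > old gcd 1, the gcd CAN increase (e.g., set N[2] = 3).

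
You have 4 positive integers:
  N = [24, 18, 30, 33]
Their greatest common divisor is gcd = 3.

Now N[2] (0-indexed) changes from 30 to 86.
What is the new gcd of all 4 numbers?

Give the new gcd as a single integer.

Answer: 1

Derivation:
Numbers: [24, 18, 30, 33], gcd = 3
Change: index 2, 30 -> 86
gcd of the OTHER numbers (without index 2): gcd([24, 18, 33]) = 3
New gcd = gcd(g_others, new_val) = gcd(3, 86) = 1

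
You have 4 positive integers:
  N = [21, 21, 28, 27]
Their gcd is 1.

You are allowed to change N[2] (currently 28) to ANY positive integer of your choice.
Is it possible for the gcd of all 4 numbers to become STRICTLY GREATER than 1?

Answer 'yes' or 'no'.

Answer: yes

Derivation:
Current gcd = 1
gcd of all OTHER numbers (without N[2]=28): gcd([21, 21, 27]) = 3
The new gcd after any change is gcd(3, new_value).
This can be at most 3.
Since 3 > old gcd 1, the gcd CAN increase (e.g., set N[2] = 3).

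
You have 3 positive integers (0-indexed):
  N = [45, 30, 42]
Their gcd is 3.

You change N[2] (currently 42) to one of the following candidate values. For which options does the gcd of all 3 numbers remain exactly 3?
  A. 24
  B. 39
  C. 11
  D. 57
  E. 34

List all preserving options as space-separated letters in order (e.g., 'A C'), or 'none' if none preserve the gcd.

Old gcd = 3; gcd of others (without N[2]) = 15
New gcd for candidate v: gcd(15, v). Preserves old gcd iff gcd(15, v) = 3.
  Option A: v=24, gcd(15,24)=3 -> preserves
  Option B: v=39, gcd(15,39)=3 -> preserves
  Option C: v=11, gcd(15,11)=1 -> changes
  Option D: v=57, gcd(15,57)=3 -> preserves
  Option E: v=34, gcd(15,34)=1 -> changes

Answer: A B D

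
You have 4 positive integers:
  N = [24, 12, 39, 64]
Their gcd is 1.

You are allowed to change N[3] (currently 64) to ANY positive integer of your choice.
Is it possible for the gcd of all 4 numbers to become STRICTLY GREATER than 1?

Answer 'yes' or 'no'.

Answer: yes

Derivation:
Current gcd = 1
gcd of all OTHER numbers (without N[3]=64): gcd([24, 12, 39]) = 3
The new gcd after any change is gcd(3, new_value).
This can be at most 3.
Since 3 > old gcd 1, the gcd CAN increase (e.g., set N[3] = 3).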